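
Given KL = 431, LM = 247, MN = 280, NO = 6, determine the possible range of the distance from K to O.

0 ≤ KO ≤ 964

The maximum is all hops collinear in one direction: 431 + 247 + 280 + 6 = 964.
The longest hop is 431; the others sum to 533. Since 431 ≤ 533, the path can fold back on itself completely, so the minimum distance is 0.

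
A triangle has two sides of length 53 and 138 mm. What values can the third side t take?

By the triangle inequality, t must be less than 53 + 138 = 191 and greater than |53 − 138| = 85.

85 < t < 191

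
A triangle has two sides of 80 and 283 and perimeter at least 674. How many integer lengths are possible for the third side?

52

Triangle inequality: 203 < x < 363. Perimeter ≥ 674 gives x ≥ 674 − 80 − 283 = 311.
So 311 ≤ x < 363; integers 311 through 362: 52 values.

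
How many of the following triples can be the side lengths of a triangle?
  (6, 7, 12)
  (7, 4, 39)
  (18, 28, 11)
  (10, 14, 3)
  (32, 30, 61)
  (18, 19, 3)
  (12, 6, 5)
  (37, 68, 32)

5

(6,7,12): 6+7 > 12 → valid
(4,7,39): 4+7 ≤ 39 → not valid
(11,18,28): 11+18 > 28 → valid
(3,10,14): 3+10 ≤ 14 → not valid
(30,32,61): 30+32 > 61 → valid
(3,18,19): 3+18 > 19 → valid
(5,6,12): 5+6 ≤ 12 → not valid
(32,37,68): 32+37 > 68 → valid
5 of the 8 triples form a triangle.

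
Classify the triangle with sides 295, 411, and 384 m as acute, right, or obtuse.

acute

Compare the square of the longest side to the sum of squares of the other two: 295² + 384² = 234481 > 168921 = 411².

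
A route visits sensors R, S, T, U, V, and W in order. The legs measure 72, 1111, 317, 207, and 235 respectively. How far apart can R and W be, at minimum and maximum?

The maximum is all hops collinear in one direction: 72 + 1111 + 317 + 207 + 235 = 1942.
The longest hop is 1111; the others sum to 831. Folding the others back against it leaves at least 1111 − 831 = 280.

280 ≤ RW ≤ 1942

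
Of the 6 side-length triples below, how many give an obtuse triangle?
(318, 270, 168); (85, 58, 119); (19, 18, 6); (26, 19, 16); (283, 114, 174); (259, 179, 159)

(318,270,168): 168²+270² = 101124 = 318² → right
(85,58,119): 58²+85² = 10589 < 14161 = 119² → obtuse
(19,18,6): 6²+18² = 360 < 361 = 19² → obtuse
(26,19,16): 16²+19² = 617 < 676 = 26² → obtuse
(283,114,174): 114²+174² = 43272 < 80089 = 283² → obtuse
(259,179,159): 159²+179² = 57322 < 67081 = 259² → obtuse
5 of the 6 are obtuse.

5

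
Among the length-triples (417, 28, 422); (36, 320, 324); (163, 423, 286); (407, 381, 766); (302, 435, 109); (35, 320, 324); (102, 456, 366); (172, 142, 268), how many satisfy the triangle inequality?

(28,417,422): 28+417 > 422 → valid
(36,320,324): 36+320 > 324 → valid
(163,286,423): 163+286 > 423 → valid
(381,407,766): 381+407 > 766 → valid
(109,302,435): 109+302 ≤ 435 → not valid
(35,320,324): 35+320 > 324 → valid
(102,366,456): 102+366 > 456 → valid
(142,172,268): 142+172 > 268 → valid
7 of the 8 triples form a triangle.

7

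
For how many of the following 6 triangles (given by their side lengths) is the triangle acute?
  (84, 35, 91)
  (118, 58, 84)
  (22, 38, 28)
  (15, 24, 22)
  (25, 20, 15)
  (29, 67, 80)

(84,35,91): 35²+84² = 8281 = 91² → right
(118,58,84): 58²+84² = 10420 < 13924 = 118² → obtuse
(22,38,28): 22²+28² = 1268 < 1444 = 38² → obtuse
(15,24,22): 15²+22² = 709 > 576 = 24² → acute
(25,20,15): 15²+20² = 625 = 25² → right
(29,67,80): 29²+67² = 5330 < 6400 = 80² → obtuse
1 of the 6 is acute.

1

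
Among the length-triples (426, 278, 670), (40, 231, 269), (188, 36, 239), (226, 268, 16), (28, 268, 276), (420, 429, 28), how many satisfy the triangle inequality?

(278,426,670): 278+426 > 670 → valid
(40,231,269): 40+231 > 269 → valid
(36,188,239): 36+188 ≤ 239 → not valid
(16,226,268): 16+226 ≤ 268 → not valid
(28,268,276): 28+268 > 276 → valid
(28,420,429): 28+420 > 429 → valid
4 of the 6 triples form a triangle.

4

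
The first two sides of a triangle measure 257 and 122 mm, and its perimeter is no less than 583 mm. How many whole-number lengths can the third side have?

Triangle inequality: 135 < x < 379. Perimeter ≥ 583 gives x ≥ 583 − 257 − 122 = 204.
So 204 ≤ x < 379; integers 204 through 378: 175 values.

175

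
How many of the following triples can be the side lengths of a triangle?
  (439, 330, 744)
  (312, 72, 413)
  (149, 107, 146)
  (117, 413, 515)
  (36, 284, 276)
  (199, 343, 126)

4

(330,439,744): 330+439 > 744 → valid
(72,312,413): 72+312 ≤ 413 → not valid
(107,146,149): 107+146 > 149 → valid
(117,413,515): 117+413 > 515 → valid
(36,276,284): 36+276 > 284 → valid
(126,199,343): 126+199 ≤ 343 → not valid
4 of the 6 triples form a triangle.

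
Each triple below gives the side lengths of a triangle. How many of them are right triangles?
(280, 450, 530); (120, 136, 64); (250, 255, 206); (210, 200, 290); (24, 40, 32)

(280,450,530): 280²+450² = 280900 = 530² → right
(120,136,64): 64²+120² = 18496 = 136² → right
(250,255,206): 206²+250² = 104936 > 65025 = 255² → acute
(210,200,290): 200²+210² = 84100 = 290² → right
(24,40,32): 24²+32² = 1600 = 40² → right
4 of the 5 are right.

4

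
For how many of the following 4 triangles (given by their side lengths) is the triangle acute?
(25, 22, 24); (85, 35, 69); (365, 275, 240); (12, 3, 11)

(25,22,24): 22²+24² = 1060 > 625 = 25² → acute
(85,35,69): 35²+69² = 5986 < 7225 = 85² → obtuse
(365,275,240): 240²+275² = 133225 = 365² → right
(12,3,11): 3²+11² = 130 < 144 = 12² → obtuse
1 of the 4 is acute.

1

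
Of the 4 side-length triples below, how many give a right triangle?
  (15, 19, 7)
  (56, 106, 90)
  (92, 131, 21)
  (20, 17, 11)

(15,19,7): 7²+15² = 274 < 361 = 19² → obtuse
(56,106,90): 56²+90² = 11236 = 106² → right
(92,131,21): 21+92 ≤ 131, not a triangle
(20,17,11): 11²+17² = 410 > 400 = 20² → acute
1 of the 4 is right.

1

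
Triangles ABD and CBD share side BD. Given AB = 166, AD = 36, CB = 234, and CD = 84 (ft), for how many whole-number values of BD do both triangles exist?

From triangle ABD: 130 < BD < 202.
From triangle CBD: 150 < BD < 318.
Intersection: 150 < BD < 202, so integers 151 through 201: 51 values.

51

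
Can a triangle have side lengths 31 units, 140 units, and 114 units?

Yes

The longest side is 140, and the other two sum to 145.
Since 145 > 140, the triangle inequality holds.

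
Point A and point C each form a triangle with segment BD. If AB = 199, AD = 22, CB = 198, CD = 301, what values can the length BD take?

177 < BD < 221

From triangle ABD: |199 − 22| < BD < 199 + 22, i.e. 177 < BD < 221.
From triangle CBD: 103 < BD < 499.
Both must hold, so BD lies in the intersection.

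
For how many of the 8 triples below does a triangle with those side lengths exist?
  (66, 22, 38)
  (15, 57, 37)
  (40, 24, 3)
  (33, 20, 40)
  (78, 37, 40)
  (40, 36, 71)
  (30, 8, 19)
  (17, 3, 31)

2

(22,38,66): 22+38 ≤ 66 → not valid
(15,37,57): 15+37 ≤ 57 → not valid
(3,24,40): 3+24 ≤ 40 → not valid
(20,33,40): 20+33 > 40 → valid
(37,40,78): 37+40 ≤ 78 → not valid
(36,40,71): 36+40 > 71 → valid
(8,19,30): 8+19 ≤ 30 → not valid
(3,17,31): 3+17 ≤ 31 → not valid
2 of the 8 triples form a triangle.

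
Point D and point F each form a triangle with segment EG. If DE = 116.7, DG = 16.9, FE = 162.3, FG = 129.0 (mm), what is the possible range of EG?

From triangle DEG: |116.7 − 16.9| < EG < 116.7 + 16.9, i.e. 99.8 < EG < 133.6.
From triangle FEG: 33.3 < EG < 291.3.
Both must hold, so EG lies in the intersection.

99.8 < EG < 133.6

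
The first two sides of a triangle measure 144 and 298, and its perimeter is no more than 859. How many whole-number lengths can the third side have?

263

Triangle inequality: 154 < x < 442. Perimeter ≤ 859 gives x ≤ 859 − 144 − 298 = 417.
So 154 < x ≤ 417; integers 155 through 417: 263 values.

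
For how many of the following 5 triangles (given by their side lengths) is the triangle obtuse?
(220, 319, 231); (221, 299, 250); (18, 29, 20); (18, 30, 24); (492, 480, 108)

1

(220,319,231): 220²+231² = 101761 = 319² → right
(221,299,250): 221²+250² = 111341 > 89401 = 299² → acute
(18,29,20): 18²+20² = 724 < 841 = 29² → obtuse
(18,30,24): 18²+24² = 900 = 30² → right
(492,480,108): 108²+480² = 242064 = 492² → right
1 of the 5 is obtuse.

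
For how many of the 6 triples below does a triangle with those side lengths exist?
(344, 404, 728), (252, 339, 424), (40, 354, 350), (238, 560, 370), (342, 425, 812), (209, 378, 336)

5

(344,404,728): 344+404 > 728 → valid
(252,339,424): 252+339 > 424 → valid
(40,350,354): 40+350 > 354 → valid
(238,370,560): 238+370 > 560 → valid
(342,425,812): 342+425 ≤ 812 → not valid
(209,336,378): 209+336 > 378 → valid
5 of the 6 triples form a triangle.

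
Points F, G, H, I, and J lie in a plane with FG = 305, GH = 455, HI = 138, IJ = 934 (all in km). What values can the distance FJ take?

36 ≤ FJ ≤ 1832 km

The maximum is all hops collinear in one direction: 305 + 455 + 138 + 934 = 1832.
The longest hop is 934; the others sum to 898. Folding the others back against it leaves at least 934 − 898 = 36.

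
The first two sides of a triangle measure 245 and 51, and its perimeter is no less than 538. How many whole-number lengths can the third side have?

54

Triangle inequality: 194 < x < 296. Perimeter ≥ 538 gives x ≥ 538 − 245 − 51 = 242.
So 242 ≤ x < 296; integers 242 through 295: 54 values.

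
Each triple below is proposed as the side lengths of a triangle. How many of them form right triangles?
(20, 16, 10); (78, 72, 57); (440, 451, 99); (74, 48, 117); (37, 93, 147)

(20,16,10): 10²+16² = 356 < 400 = 20² → obtuse
(78,72,57): 57²+72² = 8433 > 6084 = 78² → acute
(440,451,99): 99²+440² = 203401 = 451² → right
(74,48,117): 48²+74² = 7780 < 13689 = 117² → obtuse
(37,93,147): 37+93 ≤ 147, not a triangle
1 of the 5 is right.

1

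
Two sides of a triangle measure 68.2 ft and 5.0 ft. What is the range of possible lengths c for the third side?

By the triangle inequality, c must be less than 68.2 + 5.0 = 73.2 and greater than |68.2 − 5.0| = 63.2.

63.2 < c < 73.2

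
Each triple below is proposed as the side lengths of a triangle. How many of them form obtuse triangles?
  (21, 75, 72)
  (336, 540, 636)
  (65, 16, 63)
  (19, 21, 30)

(21,75,72): 21²+72² = 5625 = 75² → right
(336,540,636): 336²+540² = 404496 = 636² → right
(65,16,63): 16²+63² = 4225 = 65² → right
(19,21,30): 19²+21² = 802 < 900 = 30² → obtuse
1 of the 4 is obtuse.

1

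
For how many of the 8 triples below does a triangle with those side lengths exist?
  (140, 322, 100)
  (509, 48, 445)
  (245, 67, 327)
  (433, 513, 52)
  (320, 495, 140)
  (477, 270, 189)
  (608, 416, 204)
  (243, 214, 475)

1

(100,140,322): 100+140 ≤ 322 → not valid
(48,445,509): 48+445 ≤ 509 → not valid
(67,245,327): 67+245 ≤ 327 → not valid
(52,433,513): 52+433 ≤ 513 → not valid
(140,320,495): 140+320 ≤ 495 → not valid
(189,270,477): 189+270 ≤ 477 → not valid
(204,416,608): 204+416 > 608 → valid
(214,243,475): 214+243 ≤ 475 → not valid
1 of the 8 triples forms a triangle.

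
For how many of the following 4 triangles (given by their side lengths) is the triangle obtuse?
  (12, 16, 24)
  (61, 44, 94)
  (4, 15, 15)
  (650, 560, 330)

(12,16,24): 12²+16² = 400 < 576 = 24² → obtuse
(61,44,94): 44²+61² = 5657 < 8836 = 94² → obtuse
(4,15,15): 4²+15² = 241 > 225 = 15² → acute
(650,560,330): 330²+560² = 422500 = 650² → right
2 of the 4 are obtuse.

2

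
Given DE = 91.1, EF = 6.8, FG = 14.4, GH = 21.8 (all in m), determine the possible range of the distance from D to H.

The maximum is all hops collinear in one direction: 91.1 + 6.8 + 14.4 + 21.8 = 134.1.
The longest hop is 91.1; the others sum to 43.0. Folding the others back against it leaves at least 91.1 − 43.0 = 48.1.

48.1 ≤ DH ≤ 134.1 m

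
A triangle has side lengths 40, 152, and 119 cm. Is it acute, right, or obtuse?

Compare the square of the longest side to the sum of squares of the other two: 40² + 119² = 15761 < 23104 = 152².

obtuse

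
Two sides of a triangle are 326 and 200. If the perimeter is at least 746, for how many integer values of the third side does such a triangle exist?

Triangle inequality: 126 < x < 526. Perimeter ≥ 746 gives x ≥ 746 − 326 − 200 = 220.
So 220 ≤ x < 526; integers 220 through 525: 306 values.

306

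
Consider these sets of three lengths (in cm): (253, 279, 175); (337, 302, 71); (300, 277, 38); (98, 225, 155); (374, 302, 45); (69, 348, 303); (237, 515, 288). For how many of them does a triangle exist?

6

(175,253,279): 175+253 > 279 → valid
(71,302,337): 71+302 > 337 → valid
(38,277,300): 38+277 > 300 → valid
(98,155,225): 98+155 > 225 → valid
(45,302,374): 45+302 ≤ 374 → not valid
(69,303,348): 69+303 > 348 → valid
(237,288,515): 237+288 > 515 → valid
6 of the 7 triples form a triangle.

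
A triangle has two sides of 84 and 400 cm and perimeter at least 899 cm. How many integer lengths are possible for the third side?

69

Triangle inequality: 316 < x < 484. Perimeter ≥ 899 gives x ≥ 899 − 84 − 400 = 415.
So 415 ≤ x < 484; integers 415 through 483: 69 values.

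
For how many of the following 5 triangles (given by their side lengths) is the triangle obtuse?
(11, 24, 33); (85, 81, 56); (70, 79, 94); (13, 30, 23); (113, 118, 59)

2

(11,24,33): 11²+24² = 697 < 1089 = 33² → obtuse
(85,81,56): 56²+81² = 9697 > 7225 = 85² → acute
(70,79,94): 70²+79² = 11141 > 8836 = 94² → acute
(13,30,23): 13²+23² = 698 < 900 = 30² → obtuse
(113,118,59): 59²+113² = 16250 > 13924 = 118² → acute
2 of the 5 are obtuse.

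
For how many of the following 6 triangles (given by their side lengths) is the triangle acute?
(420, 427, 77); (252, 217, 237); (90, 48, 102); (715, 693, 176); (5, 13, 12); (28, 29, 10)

(420,427,77): 77²+420² = 182329 = 427² → right
(252,217,237): 217²+237² = 103258 > 63504 = 252² → acute
(90,48,102): 48²+90² = 10404 = 102² → right
(715,693,176): 176²+693² = 511225 = 715² → right
(5,13,12): 5²+12² = 169 = 13² → right
(28,29,10): 10²+28² = 884 > 841 = 29² → acute
2 of the 6 are acute.

2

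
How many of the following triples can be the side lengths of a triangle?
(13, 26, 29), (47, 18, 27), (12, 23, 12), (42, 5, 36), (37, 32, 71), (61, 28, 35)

(13,26,29): 13+26 > 29 → valid
(18,27,47): 18+27 ≤ 47 → not valid
(12,12,23): 12+12 > 23 → valid
(5,36,42): 5+36 ≤ 42 → not valid
(32,37,71): 32+37 ≤ 71 → not valid
(28,35,61): 28+35 > 61 → valid
3 of the 6 triples form a triangle.

3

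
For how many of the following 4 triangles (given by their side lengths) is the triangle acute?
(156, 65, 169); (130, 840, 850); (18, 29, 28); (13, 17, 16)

(156,65,169): 65²+156² = 28561 = 169² → right
(130,840,850): 130²+840² = 722500 = 850² → right
(18,29,28): 18²+28² = 1108 > 841 = 29² → acute
(13,17,16): 13²+16² = 425 > 289 = 17² → acute
2 of the 4 are acute.

2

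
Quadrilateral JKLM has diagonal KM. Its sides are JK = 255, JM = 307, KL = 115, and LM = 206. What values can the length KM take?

91 < KM < 321

From triangle JKM: |255 − 307| < KM < 255 + 307, i.e. 52 < KM < 562.
From triangle LKM: 91 < KM < 321.
Both must hold, so KM lies in the intersection.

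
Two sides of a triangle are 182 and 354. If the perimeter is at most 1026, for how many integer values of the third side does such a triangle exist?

318

Triangle inequality: 172 < x < 536. Perimeter ≤ 1026 gives x ≤ 1026 − 182 − 354 = 490.
So 172 < x ≤ 490; integers 173 through 490: 318 values.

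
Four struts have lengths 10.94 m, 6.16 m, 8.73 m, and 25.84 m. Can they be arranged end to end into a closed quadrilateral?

For a quadrilateral, each side must be shorter than the sum of the others.
Here the longest side is 25.84, but the remaining 3 sides sum to only 25.83.

No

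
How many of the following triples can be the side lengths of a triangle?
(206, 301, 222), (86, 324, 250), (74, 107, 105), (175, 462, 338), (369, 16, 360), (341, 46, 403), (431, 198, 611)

(206,222,301): 206+222 > 301 → valid
(86,250,324): 86+250 > 324 → valid
(74,105,107): 74+105 > 107 → valid
(175,338,462): 175+338 > 462 → valid
(16,360,369): 16+360 > 369 → valid
(46,341,403): 46+341 ≤ 403 → not valid
(198,431,611): 198+431 > 611 → valid
6 of the 7 triples form a triangle.

6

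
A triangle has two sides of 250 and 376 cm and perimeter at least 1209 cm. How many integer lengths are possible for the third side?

43

Triangle inequality: 126 < x < 626. Perimeter ≥ 1209 gives x ≥ 1209 − 250 − 376 = 583.
So 583 ≤ x < 626; integers 583 through 625: 43 values.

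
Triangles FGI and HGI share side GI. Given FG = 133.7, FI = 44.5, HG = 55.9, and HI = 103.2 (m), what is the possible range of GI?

89.2 < GI < 159.1

From triangle FGI: |133.7 − 44.5| < GI < 133.7 + 44.5, i.e. 89.2 < GI < 178.2.
From triangle HGI: 47.3 < GI < 159.1.
Both must hold, so GI lies in the intersection.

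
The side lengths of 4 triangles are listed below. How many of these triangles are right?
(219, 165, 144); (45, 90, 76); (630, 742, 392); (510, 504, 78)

3

(219,165,144): 144²+165² = 47961 = 219² → right
(45,90,76): 45²+76² = 7801 < 8100 = 90² → obtuse
(630,742,392): 392²+630² = 550564 = 742² → right
(510,504,78): 78²+504² = 260100 = 510² → right
3 of the 4 are right.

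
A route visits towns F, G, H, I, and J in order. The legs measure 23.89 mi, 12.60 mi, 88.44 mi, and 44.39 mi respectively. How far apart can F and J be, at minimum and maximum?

The maximum is all hops collinear in one direction: 23.89 + 12.60 + 88.44 + 44.39 = 169.32.
The longest hop is 88.44; the others sum to 80.88. Folding the others back against it leaves at least 88.44 − 80.88 = 7.56.

7.56 ≤ FJ ≤ 169.32 mi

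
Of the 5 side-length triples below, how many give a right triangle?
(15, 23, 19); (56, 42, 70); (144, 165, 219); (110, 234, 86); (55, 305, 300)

3

(15,23,19): 15²+19² = 586 > 529 = 23² → acute
(56,42,70): 42²+56² = 4900 = 70² → right
(144,165,219): 144²+165² = 47961 = 219² → right
(110,234,86): 86+110 ≤ 234, not a triangle
(55,305,300): 55²+300² = 93025 = 305² → right
3 of the 5 are right.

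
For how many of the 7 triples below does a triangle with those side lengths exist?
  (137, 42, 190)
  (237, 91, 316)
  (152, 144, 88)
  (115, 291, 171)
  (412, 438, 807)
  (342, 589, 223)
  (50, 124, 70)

3

(42,137,190): 42+137 ≤ 190 → not valid
(91,237,316): 91+237 > 316 → valid
(88,144,152): 88+144 > 152 → valid
(115,171,291): 115+171 ≤ 291 → not valid
(412,438,807): 412+438 > 807 → valid
(223,342,589): 223+342 ≤ 589 → not valid
(50,70,124): 50+70 ≤ 124 → not valid
3 of the 7 triples form a triangle.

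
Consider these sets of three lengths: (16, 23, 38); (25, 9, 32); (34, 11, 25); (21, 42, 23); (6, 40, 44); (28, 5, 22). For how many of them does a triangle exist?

5

(16,23,38): 16+23 > 38 → valid
(9,25,32): 9+25 > 32 → valid
(11,25,34): 11+25 > 34 → valid
(21,23,42): 21+23 > 42 → valid
(6,40,44): 6+40 > 44 → valid
(5,22,28): 5+22 ≤ 28 → not valid
5 of the 6 triples form a triangle.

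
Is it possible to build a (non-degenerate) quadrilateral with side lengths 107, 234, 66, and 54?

For a quadrilateral, each side must be shorter than the sum of the others.
Here the longest side is 234, but the remaining 3 sides sum to only 227.

No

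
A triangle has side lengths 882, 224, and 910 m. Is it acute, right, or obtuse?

Compare the square of the longest side to the sum of squares of the other two: 224² + 882² = 828100 = 910².

right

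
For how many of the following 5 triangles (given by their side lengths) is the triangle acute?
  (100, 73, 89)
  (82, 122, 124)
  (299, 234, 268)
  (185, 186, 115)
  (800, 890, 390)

(100,73,89): 73²+89² = 13250 > 10000 = 100² → acute
(82,122,124): 82²+122² = 21608 > 15376 = 124² → acute
(299,234,268): 234²+268² = 126580 > 89401 = 299² → acute
(185,186,115): 115²+185² = 47450 > 34596 = 186² → acute
(800,890,390): 390²+800² = 792100 = 890² → right
4 of the 5 are acute.

4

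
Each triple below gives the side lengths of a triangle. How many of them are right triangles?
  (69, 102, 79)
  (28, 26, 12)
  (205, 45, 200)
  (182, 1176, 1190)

2

(69,102,79): 69²+79² = 11002 > 10404 = 102² → acute
(28,26,12): 12²+26² = 820 > 784 = 28² → acute
(205,45,200): 45²+200² = 42025 = 205² → right
(182,1176,1190): 182²+1176² = 1416100 = 1190² → right
2 of the 4 are right.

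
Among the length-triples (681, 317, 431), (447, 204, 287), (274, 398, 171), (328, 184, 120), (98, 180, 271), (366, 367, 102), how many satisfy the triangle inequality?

(317,431,681): 317+431 > 681 → valid
(204,287,447): 204+287 > 447 → valid
(171,274,398): 171+274 > 398 → valid
(120,184,328): 120+184 ≤ 328 → not valid
(98,180,271): 98+180 > 271 → valid
(102,366,367): 102+366 > 367 → valid
5 of the 6 triples form a triangle.

5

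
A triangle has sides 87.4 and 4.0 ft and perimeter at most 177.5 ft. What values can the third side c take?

83.4 < c ≤ 86.1 ft

Triangle inequality alone gives 83.4 < c < 91.4.
The perimeter condition gives c ≤ 177.5 − 87.4 − 4.0 = 86.1.
Intersecting the two: 83.4 < c ≤ 86.1.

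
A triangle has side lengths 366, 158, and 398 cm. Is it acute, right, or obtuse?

Compare the square of the longest side to the sum of squares of the other two: 158² + 366² = 158920 > 158404 = 398².

acute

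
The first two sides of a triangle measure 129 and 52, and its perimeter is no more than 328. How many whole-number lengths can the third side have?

70

Triangle inequality: 77 < x < 181. Perimeter ≤ 328 gives x ≤ 328 − 129 − 52 = 147.
So 77 < x ≤ 147; integers 78 through 147: 70 values.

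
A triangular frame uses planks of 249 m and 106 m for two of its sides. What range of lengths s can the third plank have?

By the triangle inequality, s must be less than 249 + 106 = 355 and greater than |249 − 106| = 143.

143 < s < 355 (m)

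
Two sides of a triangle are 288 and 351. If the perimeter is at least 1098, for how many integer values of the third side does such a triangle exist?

Triangle inequality: 63 < x < 639. Perimeter ≥ 1098 gives x ≥ 1098 − 288 − 351 = 459.
So 459 ≤ x < 639; integers 459 through 638: 180 values.

180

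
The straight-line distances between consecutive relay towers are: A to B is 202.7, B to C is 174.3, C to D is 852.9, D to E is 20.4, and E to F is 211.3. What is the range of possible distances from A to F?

244.2 ≤ AF ≤ 1461.6

The maximum is all hops collinear in one direction: 202.7 + 174.3 + 852.9 + 20.4 + 211.3 = 1461.6.
The longest hop is 852.9; the others sum to 608.7. Folding the others back against it leaves at least 852.9 − 608.7 = 244.2.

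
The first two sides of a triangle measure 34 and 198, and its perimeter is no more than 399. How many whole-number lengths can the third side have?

3

Triangle inequality: 164 < x < 232. Perimeter ≤ 399 gives x ≤ 399 − 34 − 198 = 167.
So 164 < x ≤ 167; integers 165 through 167: 3 values.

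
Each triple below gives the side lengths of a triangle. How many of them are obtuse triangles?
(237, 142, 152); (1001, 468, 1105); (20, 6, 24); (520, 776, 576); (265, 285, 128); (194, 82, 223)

3

(237,142,152): 142²+152² = 43268 < 56169 = 237² → obtuse
(1001,468,1105): 468²+1001² = 1221025 = 1105² → right
(20,6,24): 6²+20² = 436 < 576 = 24² → obtuse
(520,776,576): 520²+576² = 602176 = 776² → right
(265,285,128): 128²+265² = 86609 > 81225 = 285² → acute
(194,82,223): 82²+194² = 44360 < 49729 = 223² → obtuse
3 of the 6 are obtuse.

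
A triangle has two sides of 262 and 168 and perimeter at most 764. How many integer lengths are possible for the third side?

Triangle inequality: 94 < x < 430. Perimeter ≤ 764 gives x ≤ 764 − 262 − 168 = 334.
So 94 < x ≤ 334; integers 95 through 334: 240 values.

240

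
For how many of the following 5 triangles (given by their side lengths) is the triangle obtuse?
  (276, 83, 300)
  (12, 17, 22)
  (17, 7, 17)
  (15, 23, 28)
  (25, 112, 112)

(276,83,300): 83²+276² = 83065 < 90000 = 300² → obtuse
(12,17,22): 12²+17² = 433 < 484 = 22² → obtuse
(17,7,17): 7²+17² = 338 > 289 = 17² → acute
(15,23,28): 15²+23² = 754 < 784 = 28² → obtuse
(25,112,112): 25²+112² = 13169 > 12544 = 112² → acute
3 of the 5 are obtuse.

3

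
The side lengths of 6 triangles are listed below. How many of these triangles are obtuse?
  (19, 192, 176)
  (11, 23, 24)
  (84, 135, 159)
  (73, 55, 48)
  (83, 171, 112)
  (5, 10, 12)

(19,192,176): 19²+176² = 31337 < 36864 = 192² → obtuse
(11,23,24): 11²+23² = 650 > 576 = 24² → acute
(84,135,159): 84²+135² = 25281 = 159² → right
(73,55,48): 48²+55² = 5329 = 73² → right
(83,171,112): 83²+112² = 19433 < 29241 = 171² → obtuse
(5,10,12): 5²+10² = 125 < 144 = 12² → obtuse
3 of the 6 are obtuse.

3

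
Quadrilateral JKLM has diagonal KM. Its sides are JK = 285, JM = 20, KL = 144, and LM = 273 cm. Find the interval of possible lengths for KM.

265 < KM < 305

From triangle JKM: |285 − 20| < KM < 285 + 20, i.e. 265 < KM < 305.
From triangle LKM: 129 < KM < 417.
Both must hold, so KM lies in the intersection.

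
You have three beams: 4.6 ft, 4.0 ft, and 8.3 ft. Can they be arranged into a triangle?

Yes

The longest side is 8.3, and the other two sum to 8.6.
Since 8.6 > 8.3, the triangle inequality holds.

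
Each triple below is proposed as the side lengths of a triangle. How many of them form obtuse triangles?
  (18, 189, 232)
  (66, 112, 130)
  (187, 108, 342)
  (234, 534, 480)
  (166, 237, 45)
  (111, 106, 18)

1

(18,189,232): 18+189 ≤ 232, not a triangle
(66,112,130): 66²+112² = 16900 = 130² → right
(187,108,342): 108+187 ≤ 342, not a triangle
(234,534,480): 234²+480² = 285156 = 534² → right
(166,237,45): 45+166 ≤ 237, not a triangle
(111,106,18): 18²+106² = 11560 < 12321 = 111² → obtuse
1 of the 6 is obtuse.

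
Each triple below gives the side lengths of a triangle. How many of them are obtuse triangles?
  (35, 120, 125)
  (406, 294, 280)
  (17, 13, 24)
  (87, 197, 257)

2

(35,120,125): 35²+120² = 15625 = 125² → right
(406,294,280): 280²+294² = 164836 = 406² → right
(17,13,24): 13²+17² = 458 < 576 = 24² → obtuse
(87,197,257): 87²+197² = 46378 < 66049 = 257² → obtuse
2 of the 4 are obtuse.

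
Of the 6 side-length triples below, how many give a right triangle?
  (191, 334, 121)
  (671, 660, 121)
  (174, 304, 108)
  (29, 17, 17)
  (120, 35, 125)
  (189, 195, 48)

(191,334,121): 121+191 ≤ 334, not a triangle
(671,660,121): 121²+660² = 450241 = 671² → right
(174,304,108): 108+174 ≤ 304, not a triangle
(29,17,17): 17²+17² = 578 < 841 = 29² → obtuse
(120,35,125): 35²+120² = 15625 = 125² → right
(189,195,48): 48²+189² = 38025 = 195² → right
3 of the 6 are right.

3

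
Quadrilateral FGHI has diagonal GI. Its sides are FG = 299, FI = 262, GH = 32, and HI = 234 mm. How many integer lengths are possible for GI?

63

From triangle FGI: 37 < GI < 561.
From triangle HGI: 202 < GI < 266.
Intersection: 202 < GI < 266, so integers 203 through 265: 63 values.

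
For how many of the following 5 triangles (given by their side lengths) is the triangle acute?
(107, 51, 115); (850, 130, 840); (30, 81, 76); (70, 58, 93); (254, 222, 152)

3

(107,51,115): 51²+107² = 14050 > 13225 = 115² → acute
(850,130,840): 130²+840² = 722500 = 850² → right
(30,81,76): 30²+76² = 6676 > 6561 = 81² → acute
(70,58,93): 58²+70² = 8264 < 8649 = 93² → obtuse
(254,222,152): 152²+222² = 72388 > 64516 = 254² → acute
3 of the 5 are acute.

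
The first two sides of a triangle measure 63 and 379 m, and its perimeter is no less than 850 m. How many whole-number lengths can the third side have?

34

Triangle inequality: 316 < x < 442. Perimeter ≥ 850 gives x ≥ 850 − 63 − 379 = 408.
So 408 ≤ x < 442; integers 408 through 441: 34 values.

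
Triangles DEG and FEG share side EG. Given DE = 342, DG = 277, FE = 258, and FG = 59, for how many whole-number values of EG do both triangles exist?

From triangle DEG: 65 < EG < 619.
From triangle FEG: 199 < EG < 317.
Intersection: 199 < EG < 317, so integers 200 through 316: 117 values.

117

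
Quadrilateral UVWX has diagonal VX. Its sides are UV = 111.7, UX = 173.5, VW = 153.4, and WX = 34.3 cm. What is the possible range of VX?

From triangle UVX: |111.7 − 173.5| < VX < 111.7 + 173.5, i.e. 61.8 < VX < 285.2.
From triangle WVX: 119.1 < VX < 187.7.
Both must hold, so VX lies in the intersection.

119.1 < VX < 187.7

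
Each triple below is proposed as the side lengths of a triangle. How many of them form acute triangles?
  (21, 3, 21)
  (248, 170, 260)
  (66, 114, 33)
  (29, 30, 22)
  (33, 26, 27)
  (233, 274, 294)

(21,3,21): 3²+21² = 450 > 441 = 21² → acute
(248,170,260): 170²+248² = 90404 > 67600 = 260² → acute
(66,114,33): 33+66 ≤ 114, not a triangle
(29,30,22): 22²+29² = 1325 > 900 = 30² → acute
(33,26,27): 26²+27² = 1405 > 1089 = 33² → acute
(233,274,294): 233²+274² = 129365 > 86436 = 294² → acute
5 of the 6 are acute.

5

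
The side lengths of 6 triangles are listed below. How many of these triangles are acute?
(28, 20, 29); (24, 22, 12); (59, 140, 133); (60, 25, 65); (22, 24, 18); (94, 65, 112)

(28,20,29): 20²+28² = 1184 > 841 = 29² → acute
(24,22,12): 12²+22² = 628 > 576 = 24² → acute
(59,140,133): 59²+133² = 21170 > 19600 = 140² → acute
(60,25,65): 25²+60² = 4225 = 65² → right
(22,24,18): 18²+22² = 808 > 576 = 24² → acute
(94,65,112): 65²+94² = 13061 > 12544 = 112² → acute
5 of the 6 are acute.

5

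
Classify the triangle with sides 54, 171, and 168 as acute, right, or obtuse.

Compare the square of the longest side to the sum of squares of the other two: 54² + 168² = 31140 > 29241 = 171².

acute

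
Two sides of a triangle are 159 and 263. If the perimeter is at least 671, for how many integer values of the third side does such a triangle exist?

Triangle inequality: 104 < x < 422. Perimeter ≥ 671 gives x ≥ 671 − 159 − 263 = 249.
So 249 ≤ x < 422; integers 249 through 421: 173 values.

173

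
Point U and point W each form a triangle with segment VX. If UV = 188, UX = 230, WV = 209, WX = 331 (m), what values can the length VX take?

122 < VX < 418

From triangle UVX: |188 − 230| < VX < 188 + 230, i.e. 42 < VX < 418.
From triangle WVX: 122 < VX < 540.
Both must hold, so VX lies in the intersection.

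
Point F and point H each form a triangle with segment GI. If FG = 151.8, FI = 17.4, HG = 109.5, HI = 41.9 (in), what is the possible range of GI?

134.4 < GI < 151.4

From triangle FGI: |151.8 − 17.4| < GI < 151.8 + 17.4, i.e. 134.4 < GI < 169.2.
From triangle HGI: 67.6 < GI < 151.4.
Both must hold, so GI lies in the intersection.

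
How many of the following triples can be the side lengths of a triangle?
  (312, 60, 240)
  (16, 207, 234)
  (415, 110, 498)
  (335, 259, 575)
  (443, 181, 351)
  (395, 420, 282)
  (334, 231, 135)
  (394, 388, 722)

6

(60,240,312): 60+240 ≤ 312 → not valid
(16,207,234): 16+207 ≤ 234 → not valid
(110,415,498): 110+415 > 498 → valid
(259,335,575): 259+335 > 575 → valid
(181,351,443): 181+351 > 443 → valid
(282,395,420): 282+395 > 420 → valid
(135,231,334): 135+231 > 334 → valid
(388,394,722): 388+394 > 722 → valid
6 of the 8 triples form a triangle.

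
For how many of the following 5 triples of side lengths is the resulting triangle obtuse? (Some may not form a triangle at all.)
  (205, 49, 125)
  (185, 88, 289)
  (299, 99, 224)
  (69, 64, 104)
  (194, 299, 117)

(205,49,125): 49+125 ≤ 205, not a triangle
(185,88,289): 88+185 ≤ 289, not a triangle
(299,99,224): 99²+224² = 59977 < 89401 = 299² → obtuse
(69,64,104): 64²+69² = 8857 < 10816 = 104² → obtuse
(194,299,117): 117²+194² = 51325 < 89401 = 299² → obtuse
3 of the 5 are obtuse.

3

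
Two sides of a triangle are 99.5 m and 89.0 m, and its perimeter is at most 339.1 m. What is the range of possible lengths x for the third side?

10.5 < x ≤ 150.6

Triangle inequality alone gives 10.5 < x < 188.5.
The perimeter condition gives x ≤ 339.1 − 99.5 − 89.0 = 150.6.
Intersecting the two: 10.5 < x ≤ 150.6.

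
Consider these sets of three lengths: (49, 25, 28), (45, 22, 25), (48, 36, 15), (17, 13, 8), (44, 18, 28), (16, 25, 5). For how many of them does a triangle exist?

5

(25,28,49): 25+28 > 49 → valid
(22,25,45): 22+25 > 45 → valid
(15,36,48): 15+36 > 48 → valid
(8,13,17): 8+13 > 17 → valid
(18,28,44): 18+28 > 44 → valid
(5,16,25): 5+16 ≤ 25 → not valid
5 of the 6 triples form a triangle.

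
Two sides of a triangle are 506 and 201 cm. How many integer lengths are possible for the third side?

401

The third side lies in the open interval (305, 707).
Integers from 306 to 706 inclusive: 706 − 306 + 1 = 401.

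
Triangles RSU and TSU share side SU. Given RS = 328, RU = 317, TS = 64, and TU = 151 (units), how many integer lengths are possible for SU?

127

From triangle RSU: 11 < SU < 645.
From triangle TSU: 87 < SU < 215.
Intersection: 87 < SU < 215, so integers 88 through 214: 127 values.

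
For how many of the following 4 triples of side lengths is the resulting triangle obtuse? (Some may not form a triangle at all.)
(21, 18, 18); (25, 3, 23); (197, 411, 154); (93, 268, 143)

1

(21,18,18): 18²+18² = 648 > 441 = 21² → acute
(25,3,23): 3²+23² = 538 < 625 = 25² → obtuse
(197,411,154): 154+197 ≤ 411, not a triangle
(93,268,143): 93+143 ≤ 268, not a triangle
1 of the 4 is obtuse.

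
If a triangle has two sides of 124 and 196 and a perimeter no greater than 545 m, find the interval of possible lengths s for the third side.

72 < s ≤ 225 m

Triangle inequality alone gives 72 < s < 320.
The perimeter condition gives s ≤ 545 − 124 − 196 = 225.
Intersecting the two: 72 < s ≤ 225.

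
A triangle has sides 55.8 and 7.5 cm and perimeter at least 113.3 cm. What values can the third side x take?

Triangle inequality alone gives 48.3 < x < 63.3.
The perimeter condition gives x ≥ 113.3 − 55.8 − 7.5 = 50.0.
Intersecting the two: 50.0 ≤ x < 63.3.

50.0 ≤ x < 63.3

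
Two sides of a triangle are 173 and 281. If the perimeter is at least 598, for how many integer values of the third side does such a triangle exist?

310

Triangle inequality: 108 < x < 454. Perimeter ≥ 598 gives x ≥ 598 − 173 − 281 = 144.
So 144 ≤ x < 454; integers 144 through 453: 310 values.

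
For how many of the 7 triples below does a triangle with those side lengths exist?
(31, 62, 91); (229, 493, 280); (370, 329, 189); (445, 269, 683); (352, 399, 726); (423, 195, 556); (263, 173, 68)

(31,62,91): 31+62 > 91 → valid
(229,280,493): 229+280 > 493 → valid
(189,329,370): 189+329 > 370 → valid
(269,445,683): 269+445 > 683 → valid
(352,399,726): 352+399 > 726 → valid
(195,423,556): 195+423 > 556 → valid
(68,173,263): 68+173 ≤ 263 → not valid
6 of the 7 triples form a triangle.

6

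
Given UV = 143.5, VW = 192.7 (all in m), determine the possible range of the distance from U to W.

By the triangle inequality, |143.5 − 192.7| ≤ UW ≤ 143.5 + 192.7.

49.2 ≤ UW ≤ 336.2 m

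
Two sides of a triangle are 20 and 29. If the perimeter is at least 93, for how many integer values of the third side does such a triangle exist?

Triangle inequality: 9 < x < 49. Perimeter ≥ 93 gives x ≥ 93 − 20 − 29 = 44.
So 44 ≤ x < 49; integers 44 through 48: 5 values.

5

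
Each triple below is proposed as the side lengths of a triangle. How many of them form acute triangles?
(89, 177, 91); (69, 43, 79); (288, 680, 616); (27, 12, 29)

2

(89,177,91): 89²+91² = 16202 < 31329 = 177² → obtuse
(69,43,79): 43²+69² = 6610 > 6241 = 79² → acute
(288,680,616): 288²+616² = 462400 = 680² → right
(27,12,29): 12²+27² = 873 > 841 = 29² → acute
2 of the 4 are acute.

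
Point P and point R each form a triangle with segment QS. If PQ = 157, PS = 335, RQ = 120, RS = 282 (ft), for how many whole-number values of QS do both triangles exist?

From triangle PQS: 178 < QS < 492.
From triangle RQS: 162 < QS < 402.
Intersection: 178 < QS < 402, so integers 179 through 401: 223 values.

223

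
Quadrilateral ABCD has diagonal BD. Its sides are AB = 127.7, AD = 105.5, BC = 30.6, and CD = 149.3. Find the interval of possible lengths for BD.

118.7 < BD < 179.9

From triangle ABD: |127.7 − 105.5| < BD < 127.7 + 105.5, i.e. 22.2 < BD < 233.2.
From triangle CBD: 118.7 < BD < 179.9.
Both must hold, so BD lies in the intersection.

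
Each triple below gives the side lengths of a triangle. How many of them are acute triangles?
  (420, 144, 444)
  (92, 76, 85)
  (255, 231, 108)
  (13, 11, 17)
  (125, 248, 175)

2

(420,144,444): 144²+420² = 197136 = 444² → right
(92,76,85): 76²+85² = 13001 > 8464 = 92² → acute
(255,231,108): 108²+231² = 65025 = 255² → right
(13,11,17): 11²+13² = 290 > 289 = 17² → acute
(125,248,175): 125²+175² = 46250 < 61504 = 248² → obtuse
2 of the 5 are acute.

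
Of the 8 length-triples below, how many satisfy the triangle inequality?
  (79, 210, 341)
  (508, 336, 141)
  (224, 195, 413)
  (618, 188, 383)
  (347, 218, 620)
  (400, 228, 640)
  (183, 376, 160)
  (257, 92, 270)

2

(79,210,341): 79+210 ≤ 341 → not valid
(141,336,508): 141+336 ≤ 508 → not valid
(195,224,413): 195+224 > 413 → valid
(188,383,618): 188+383 ≤ 618 → not valid
(218,347,620): 218+347 ≤ 620 → not valid
(228,400,640): 228+400 ≤ 640 → not valid
(160,183,376): 160+183 ≤ 376 → not valid
(92,257,270): 92+257 > 270 → valid
2 of the 8 triples form a triangle.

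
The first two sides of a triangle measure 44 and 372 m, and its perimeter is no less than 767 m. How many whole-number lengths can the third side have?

65

Triangle inequality: 328 < x < 416. Perimeter ≥ 767 gives x ≥ 767 − 44 − 372 = 351.
So 351 ≤ x < 416; integers 351 through 415: 65 values.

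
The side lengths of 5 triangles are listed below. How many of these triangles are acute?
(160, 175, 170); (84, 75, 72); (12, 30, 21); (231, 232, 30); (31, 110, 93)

(160,175,170): 160²+170² = 54500 > 30625 = 175² → acute
(84,75,72): 72²+75² = 10809 > 7056 = 84² → acute
(12,30,21): 12²+21² = 585 < 900 = 30² → obtuse
(231,232,30): 30²+231² = 54261 > 53824 = 232² → acute
(31,110,93): 31²+93² = 9610 < 12100 = 110² → obtuse
3 of the 5 are acute.

3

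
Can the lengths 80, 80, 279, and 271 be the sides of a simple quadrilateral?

Yes

A quadrilateral exists iff every side is shorter than the sum of the others — equivalently, the longest side is less than the sum of the rest.
Longest side 279 < 431 (sum of the remaining 3), so yes.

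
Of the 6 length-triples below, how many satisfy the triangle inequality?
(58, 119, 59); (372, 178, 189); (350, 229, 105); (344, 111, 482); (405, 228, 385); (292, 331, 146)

(58,59,119): 58+59 ≤ 119 → not valid
(178,189,372): 178+189 ≤ 372 → not valid
(105,229,350): 105+229 ≤ 350 → not valid
(111,344,482): 111+344 ≤ 482 → not valid
(228,385,405): 228+385 > 405 → valid
(146,292,331): 146+292 > 331 → valid
2 of the 6 triples form a triangle.

2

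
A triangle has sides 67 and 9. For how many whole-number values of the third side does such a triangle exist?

17

The third side lies in the open interval (58, 76).
Integers from 59 to 75 inclusive: 75 − 59 + 1 = 17.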